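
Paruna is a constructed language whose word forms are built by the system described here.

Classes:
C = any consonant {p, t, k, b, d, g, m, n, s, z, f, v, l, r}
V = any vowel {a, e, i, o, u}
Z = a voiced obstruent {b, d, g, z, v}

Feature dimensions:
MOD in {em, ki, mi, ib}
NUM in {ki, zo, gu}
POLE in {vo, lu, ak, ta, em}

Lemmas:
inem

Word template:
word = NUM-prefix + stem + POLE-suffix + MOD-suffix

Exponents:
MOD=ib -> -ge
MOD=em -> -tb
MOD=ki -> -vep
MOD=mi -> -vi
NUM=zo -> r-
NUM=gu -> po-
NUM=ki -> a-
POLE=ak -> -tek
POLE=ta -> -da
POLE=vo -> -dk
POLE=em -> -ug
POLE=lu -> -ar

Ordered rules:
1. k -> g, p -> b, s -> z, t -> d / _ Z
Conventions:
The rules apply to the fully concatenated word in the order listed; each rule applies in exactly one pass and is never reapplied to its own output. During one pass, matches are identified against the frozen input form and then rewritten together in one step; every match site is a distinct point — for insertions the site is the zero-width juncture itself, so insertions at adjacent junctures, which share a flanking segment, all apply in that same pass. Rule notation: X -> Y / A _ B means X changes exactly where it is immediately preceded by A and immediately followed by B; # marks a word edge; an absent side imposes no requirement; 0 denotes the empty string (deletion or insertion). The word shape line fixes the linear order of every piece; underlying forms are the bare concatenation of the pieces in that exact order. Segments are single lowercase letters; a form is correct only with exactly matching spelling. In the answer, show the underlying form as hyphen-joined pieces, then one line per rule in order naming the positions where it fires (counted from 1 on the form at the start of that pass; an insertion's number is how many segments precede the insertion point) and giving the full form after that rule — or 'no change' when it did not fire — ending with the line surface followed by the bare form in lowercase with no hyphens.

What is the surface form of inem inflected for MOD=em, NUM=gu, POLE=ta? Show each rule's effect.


underlying: po-inem-da-tb
1. k -> g, p -> b, s -> z, t -> d / _ Z: fires at position(s) 9: poinemdadb
surface: poinemdadb


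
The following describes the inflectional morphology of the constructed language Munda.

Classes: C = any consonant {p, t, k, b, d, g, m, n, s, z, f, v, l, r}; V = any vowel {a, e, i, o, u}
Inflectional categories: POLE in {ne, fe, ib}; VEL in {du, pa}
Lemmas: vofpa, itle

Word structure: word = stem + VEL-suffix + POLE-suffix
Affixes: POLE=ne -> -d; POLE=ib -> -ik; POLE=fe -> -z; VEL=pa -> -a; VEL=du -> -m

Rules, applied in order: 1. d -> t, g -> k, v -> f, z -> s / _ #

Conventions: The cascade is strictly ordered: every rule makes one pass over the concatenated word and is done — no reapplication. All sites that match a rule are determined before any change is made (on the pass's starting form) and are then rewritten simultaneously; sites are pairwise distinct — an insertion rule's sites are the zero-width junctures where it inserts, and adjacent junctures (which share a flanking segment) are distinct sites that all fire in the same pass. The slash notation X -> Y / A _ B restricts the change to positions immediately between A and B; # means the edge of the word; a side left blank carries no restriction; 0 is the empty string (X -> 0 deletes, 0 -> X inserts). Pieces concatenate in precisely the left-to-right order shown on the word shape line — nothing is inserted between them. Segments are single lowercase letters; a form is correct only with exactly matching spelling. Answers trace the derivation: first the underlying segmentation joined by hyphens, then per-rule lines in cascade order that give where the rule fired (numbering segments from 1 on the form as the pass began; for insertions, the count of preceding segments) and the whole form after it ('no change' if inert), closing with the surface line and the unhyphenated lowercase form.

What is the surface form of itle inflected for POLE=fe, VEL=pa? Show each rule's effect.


underlying: itle-a-z
1. d -> t, g -> k, v -> f, z -> s / _ #: fires at position(s) 6: itleas
surface: itleas


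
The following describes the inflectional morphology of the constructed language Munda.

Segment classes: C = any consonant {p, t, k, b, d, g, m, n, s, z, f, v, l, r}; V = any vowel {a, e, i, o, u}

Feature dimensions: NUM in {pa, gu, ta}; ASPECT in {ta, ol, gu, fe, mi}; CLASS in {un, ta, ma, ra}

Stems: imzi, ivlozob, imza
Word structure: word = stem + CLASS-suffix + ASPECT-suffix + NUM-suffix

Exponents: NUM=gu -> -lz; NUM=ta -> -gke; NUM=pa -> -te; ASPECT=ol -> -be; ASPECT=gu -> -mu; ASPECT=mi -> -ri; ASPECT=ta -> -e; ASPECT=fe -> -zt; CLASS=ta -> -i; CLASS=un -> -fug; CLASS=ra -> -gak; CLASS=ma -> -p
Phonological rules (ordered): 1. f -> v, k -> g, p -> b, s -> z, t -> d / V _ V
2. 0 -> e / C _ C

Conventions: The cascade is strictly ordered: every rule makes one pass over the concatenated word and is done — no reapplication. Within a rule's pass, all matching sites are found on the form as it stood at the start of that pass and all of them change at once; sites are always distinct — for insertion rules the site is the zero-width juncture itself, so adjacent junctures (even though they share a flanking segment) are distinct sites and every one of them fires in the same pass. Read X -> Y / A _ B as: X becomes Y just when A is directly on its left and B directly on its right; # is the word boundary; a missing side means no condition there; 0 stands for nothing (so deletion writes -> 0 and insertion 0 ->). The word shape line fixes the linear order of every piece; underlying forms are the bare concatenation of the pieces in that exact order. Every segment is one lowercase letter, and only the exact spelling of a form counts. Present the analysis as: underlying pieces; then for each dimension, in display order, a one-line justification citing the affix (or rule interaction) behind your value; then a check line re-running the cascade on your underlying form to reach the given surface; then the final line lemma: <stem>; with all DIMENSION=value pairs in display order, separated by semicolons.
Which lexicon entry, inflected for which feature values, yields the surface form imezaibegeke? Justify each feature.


underlying: imza-i-be-gke
NUM=ta - signalled by the affix -gke
ASPECT=ol - signalled by the affix -be
CLASS=ta - signalled by the affix -i
check: imzaibegke -> imzaibegke -> imezaibegeke
lemma: imza; NUM=ta; ASPECT=ol; CLASS=ta


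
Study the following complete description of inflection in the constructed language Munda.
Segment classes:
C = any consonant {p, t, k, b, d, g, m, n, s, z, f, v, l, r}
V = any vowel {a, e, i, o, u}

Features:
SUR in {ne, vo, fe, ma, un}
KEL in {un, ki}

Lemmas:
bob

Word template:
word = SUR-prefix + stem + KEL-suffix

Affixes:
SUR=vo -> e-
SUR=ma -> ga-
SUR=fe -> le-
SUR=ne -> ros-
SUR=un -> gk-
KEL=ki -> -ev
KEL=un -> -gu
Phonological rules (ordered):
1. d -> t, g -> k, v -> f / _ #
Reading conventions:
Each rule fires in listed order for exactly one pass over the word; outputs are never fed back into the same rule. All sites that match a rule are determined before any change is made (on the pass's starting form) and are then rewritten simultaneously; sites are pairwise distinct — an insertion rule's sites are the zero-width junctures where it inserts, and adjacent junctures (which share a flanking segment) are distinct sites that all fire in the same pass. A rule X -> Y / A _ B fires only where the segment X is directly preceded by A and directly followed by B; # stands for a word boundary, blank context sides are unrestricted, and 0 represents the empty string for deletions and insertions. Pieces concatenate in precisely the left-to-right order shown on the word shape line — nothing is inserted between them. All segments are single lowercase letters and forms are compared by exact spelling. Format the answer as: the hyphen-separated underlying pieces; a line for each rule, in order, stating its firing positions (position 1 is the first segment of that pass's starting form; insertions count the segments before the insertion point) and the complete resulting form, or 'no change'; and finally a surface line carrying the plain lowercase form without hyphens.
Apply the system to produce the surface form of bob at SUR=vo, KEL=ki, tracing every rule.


underlying: e-bob-ev
1. d -> t, g -> k, v -> f / _ #: fires at position(s) 6: ebobef
surface: ebobef


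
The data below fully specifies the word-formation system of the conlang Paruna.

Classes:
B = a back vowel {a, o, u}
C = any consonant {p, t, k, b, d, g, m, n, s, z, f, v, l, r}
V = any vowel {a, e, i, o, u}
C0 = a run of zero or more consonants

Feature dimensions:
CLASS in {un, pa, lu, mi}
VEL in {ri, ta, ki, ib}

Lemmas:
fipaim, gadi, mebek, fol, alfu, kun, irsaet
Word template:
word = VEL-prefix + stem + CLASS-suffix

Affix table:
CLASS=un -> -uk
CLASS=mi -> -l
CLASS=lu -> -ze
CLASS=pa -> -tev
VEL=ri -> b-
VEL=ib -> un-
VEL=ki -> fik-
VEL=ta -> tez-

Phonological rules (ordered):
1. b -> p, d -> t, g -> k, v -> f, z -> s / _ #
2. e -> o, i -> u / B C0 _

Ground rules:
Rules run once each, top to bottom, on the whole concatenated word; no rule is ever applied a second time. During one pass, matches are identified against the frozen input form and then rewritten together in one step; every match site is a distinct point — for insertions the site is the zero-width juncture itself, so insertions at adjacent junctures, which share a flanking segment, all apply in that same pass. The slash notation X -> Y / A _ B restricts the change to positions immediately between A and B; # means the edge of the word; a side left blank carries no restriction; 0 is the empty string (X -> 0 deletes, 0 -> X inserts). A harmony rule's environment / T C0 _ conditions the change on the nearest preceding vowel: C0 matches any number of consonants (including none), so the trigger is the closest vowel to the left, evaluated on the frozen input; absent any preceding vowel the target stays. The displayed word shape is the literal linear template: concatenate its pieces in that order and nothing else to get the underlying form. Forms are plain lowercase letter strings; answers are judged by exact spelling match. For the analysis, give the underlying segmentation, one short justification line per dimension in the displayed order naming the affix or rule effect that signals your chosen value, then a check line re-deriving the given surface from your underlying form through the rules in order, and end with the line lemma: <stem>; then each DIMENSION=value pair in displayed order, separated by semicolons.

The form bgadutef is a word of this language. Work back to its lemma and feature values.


underlying: b-gadi-tev
CLASS=pa - signalled by the affix -tev
VEL=ri - signalled by the affix b-
check: bgaditev -> bgaditef -> bgadutef
lemma: gadi; CLASS=pa; VEL=ri


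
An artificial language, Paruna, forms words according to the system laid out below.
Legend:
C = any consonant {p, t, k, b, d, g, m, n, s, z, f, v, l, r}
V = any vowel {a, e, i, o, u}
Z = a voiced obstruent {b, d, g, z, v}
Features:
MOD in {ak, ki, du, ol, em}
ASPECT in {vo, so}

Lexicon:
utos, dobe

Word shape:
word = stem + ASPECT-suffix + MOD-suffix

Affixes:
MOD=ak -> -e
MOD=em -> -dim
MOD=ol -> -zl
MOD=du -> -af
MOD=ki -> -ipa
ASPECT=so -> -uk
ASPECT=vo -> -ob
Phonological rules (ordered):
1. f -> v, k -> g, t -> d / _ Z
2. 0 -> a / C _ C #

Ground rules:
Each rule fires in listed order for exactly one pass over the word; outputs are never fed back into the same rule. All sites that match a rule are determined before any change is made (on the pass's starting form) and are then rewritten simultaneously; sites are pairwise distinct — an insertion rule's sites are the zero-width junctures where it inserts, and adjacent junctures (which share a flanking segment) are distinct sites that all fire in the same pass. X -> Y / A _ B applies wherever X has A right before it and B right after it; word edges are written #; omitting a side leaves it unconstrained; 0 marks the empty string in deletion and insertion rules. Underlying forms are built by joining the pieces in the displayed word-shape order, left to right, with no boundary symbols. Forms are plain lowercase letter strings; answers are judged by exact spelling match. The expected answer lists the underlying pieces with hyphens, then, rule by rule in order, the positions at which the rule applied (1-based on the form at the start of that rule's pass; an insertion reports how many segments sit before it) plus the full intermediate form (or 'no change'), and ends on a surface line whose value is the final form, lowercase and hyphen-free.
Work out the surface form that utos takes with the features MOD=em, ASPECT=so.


underlying: utos-uk-dim
1. f -> v, k -> g, t -> d / _ Z: fires at position(s) 6: utosugdim
2. 0 -> a / C _ C #: no change
surface: utosugdim


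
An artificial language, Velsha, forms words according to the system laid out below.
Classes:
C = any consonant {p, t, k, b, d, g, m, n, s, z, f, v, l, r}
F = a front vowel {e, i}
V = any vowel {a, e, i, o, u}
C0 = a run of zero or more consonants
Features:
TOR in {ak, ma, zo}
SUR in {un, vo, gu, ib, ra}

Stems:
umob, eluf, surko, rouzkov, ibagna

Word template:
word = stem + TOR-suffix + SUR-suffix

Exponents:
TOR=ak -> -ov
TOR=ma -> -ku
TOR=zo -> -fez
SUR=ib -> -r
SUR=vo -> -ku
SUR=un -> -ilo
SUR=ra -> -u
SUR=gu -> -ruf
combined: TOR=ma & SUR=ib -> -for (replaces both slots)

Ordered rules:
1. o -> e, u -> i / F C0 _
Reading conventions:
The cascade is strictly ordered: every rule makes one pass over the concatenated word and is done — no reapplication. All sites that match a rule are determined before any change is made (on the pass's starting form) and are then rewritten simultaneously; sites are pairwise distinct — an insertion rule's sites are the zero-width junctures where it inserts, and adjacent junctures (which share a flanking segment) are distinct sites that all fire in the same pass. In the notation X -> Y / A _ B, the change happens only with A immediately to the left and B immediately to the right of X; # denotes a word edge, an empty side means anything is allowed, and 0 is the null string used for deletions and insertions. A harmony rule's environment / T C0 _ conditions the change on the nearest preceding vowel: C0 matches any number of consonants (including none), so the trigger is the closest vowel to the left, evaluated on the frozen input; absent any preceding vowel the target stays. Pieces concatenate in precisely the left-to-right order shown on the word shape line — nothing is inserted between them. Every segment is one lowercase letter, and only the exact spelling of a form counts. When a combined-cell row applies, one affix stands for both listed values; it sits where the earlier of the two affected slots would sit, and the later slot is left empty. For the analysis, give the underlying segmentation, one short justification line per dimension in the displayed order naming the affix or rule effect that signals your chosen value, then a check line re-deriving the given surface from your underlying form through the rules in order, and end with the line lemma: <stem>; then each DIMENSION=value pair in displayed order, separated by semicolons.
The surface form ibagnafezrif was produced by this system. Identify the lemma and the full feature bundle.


underlying: ibagna-fez-ruf
TOR=zo - signalled by the affix -fez
SUR=gu - signalled by the affix -ruf
check: ibagnafezruf -> ibagnafezrif
lemma: ibagna; TOR=zo; SUR=gu


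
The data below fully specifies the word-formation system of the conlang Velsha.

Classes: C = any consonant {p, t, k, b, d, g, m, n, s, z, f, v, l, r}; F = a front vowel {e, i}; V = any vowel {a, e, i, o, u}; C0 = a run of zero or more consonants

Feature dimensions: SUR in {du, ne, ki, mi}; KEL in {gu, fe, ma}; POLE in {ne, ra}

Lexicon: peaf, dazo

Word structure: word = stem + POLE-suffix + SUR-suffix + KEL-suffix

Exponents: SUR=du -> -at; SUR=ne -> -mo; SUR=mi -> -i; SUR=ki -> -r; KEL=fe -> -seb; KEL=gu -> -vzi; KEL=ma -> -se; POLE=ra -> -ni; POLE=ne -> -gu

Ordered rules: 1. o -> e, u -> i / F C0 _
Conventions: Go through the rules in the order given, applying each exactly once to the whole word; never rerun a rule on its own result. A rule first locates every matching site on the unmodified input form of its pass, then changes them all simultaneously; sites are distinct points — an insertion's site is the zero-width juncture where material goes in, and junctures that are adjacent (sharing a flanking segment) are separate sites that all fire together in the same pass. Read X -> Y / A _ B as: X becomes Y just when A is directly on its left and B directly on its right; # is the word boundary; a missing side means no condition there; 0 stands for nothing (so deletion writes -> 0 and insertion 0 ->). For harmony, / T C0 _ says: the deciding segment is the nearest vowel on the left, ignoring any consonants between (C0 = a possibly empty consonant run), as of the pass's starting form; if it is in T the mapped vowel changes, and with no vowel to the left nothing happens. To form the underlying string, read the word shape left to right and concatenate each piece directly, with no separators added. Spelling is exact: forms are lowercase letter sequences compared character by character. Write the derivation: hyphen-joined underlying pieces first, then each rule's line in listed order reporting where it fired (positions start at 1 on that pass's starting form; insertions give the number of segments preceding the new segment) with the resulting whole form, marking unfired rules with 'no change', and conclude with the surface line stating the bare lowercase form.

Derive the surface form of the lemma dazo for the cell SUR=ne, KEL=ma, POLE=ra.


underlying: dazo-ni-mo-se
1. o -> e, u -> i / F C0 _: fires at position(s) 8: dazonimese
surface: dazonimese


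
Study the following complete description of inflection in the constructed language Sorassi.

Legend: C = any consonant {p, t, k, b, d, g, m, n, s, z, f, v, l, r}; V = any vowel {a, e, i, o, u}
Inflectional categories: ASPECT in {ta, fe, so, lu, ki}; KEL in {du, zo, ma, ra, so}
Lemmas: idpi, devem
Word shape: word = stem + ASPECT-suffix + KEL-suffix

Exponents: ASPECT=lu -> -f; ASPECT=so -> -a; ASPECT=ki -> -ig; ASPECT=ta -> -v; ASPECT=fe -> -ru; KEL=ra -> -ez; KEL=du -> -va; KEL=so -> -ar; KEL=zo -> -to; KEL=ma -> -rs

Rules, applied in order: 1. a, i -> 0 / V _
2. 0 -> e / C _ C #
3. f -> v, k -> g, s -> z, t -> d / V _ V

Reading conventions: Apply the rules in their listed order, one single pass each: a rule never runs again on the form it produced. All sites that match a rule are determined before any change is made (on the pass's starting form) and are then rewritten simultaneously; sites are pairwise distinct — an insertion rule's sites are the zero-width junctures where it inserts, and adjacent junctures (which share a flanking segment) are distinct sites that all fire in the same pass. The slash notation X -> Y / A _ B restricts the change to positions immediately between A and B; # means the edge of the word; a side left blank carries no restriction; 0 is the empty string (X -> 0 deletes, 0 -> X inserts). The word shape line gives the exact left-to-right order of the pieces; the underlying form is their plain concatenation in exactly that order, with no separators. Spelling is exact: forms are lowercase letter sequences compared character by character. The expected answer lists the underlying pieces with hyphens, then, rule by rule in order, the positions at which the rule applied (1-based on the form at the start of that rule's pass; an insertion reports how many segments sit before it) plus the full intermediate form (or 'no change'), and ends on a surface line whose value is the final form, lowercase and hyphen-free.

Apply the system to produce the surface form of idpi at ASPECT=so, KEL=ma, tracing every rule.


underlying: idpi-a-rs
1. a, i -> 0 / V _: fires at position(s) 5: idpirs
2. 0 -> e / C _ C #: inserts after position(s) 5: idpires
3. f -> v, k -> g, s -> z, t -> d / V _ V: no change
surface: idpires


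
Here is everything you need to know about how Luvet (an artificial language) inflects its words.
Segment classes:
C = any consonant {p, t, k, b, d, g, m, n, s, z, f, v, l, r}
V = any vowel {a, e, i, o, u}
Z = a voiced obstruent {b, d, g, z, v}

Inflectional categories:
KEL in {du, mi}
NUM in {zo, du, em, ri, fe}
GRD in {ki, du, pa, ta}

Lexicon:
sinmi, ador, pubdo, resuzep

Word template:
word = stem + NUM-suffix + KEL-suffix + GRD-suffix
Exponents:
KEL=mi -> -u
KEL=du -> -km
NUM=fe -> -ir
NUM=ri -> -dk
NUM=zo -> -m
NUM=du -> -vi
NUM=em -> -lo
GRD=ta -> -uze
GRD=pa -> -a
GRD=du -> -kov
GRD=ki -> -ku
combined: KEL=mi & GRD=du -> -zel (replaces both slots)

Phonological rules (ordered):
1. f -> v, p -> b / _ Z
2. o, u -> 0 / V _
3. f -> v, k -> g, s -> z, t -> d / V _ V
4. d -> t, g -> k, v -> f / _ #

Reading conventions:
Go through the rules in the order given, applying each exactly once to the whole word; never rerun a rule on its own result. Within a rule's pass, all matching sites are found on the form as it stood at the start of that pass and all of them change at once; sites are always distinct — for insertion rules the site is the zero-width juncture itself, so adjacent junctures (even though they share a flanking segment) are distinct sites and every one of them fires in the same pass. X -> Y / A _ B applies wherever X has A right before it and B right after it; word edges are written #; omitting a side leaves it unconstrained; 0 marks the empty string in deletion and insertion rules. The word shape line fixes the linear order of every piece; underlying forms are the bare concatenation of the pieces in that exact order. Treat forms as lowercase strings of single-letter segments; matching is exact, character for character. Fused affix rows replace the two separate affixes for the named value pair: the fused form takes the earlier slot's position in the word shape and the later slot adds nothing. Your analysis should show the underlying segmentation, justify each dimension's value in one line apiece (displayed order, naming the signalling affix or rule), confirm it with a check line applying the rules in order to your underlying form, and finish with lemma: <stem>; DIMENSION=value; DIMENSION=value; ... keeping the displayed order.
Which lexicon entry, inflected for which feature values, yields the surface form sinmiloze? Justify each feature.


underlying: sinmi-lo-u-uze
KEL=mi - signalled by the affix -u
NUM=em - signalled by the affix -lo
GRD=ta - signalled by the affix -uze
check: sinmilouuze -> sinmilouuze -> sinmiloze -> sinmiloze -> sinmiloze
lemma: sinmi; KEL=mi; NUM=em; GRD=ta


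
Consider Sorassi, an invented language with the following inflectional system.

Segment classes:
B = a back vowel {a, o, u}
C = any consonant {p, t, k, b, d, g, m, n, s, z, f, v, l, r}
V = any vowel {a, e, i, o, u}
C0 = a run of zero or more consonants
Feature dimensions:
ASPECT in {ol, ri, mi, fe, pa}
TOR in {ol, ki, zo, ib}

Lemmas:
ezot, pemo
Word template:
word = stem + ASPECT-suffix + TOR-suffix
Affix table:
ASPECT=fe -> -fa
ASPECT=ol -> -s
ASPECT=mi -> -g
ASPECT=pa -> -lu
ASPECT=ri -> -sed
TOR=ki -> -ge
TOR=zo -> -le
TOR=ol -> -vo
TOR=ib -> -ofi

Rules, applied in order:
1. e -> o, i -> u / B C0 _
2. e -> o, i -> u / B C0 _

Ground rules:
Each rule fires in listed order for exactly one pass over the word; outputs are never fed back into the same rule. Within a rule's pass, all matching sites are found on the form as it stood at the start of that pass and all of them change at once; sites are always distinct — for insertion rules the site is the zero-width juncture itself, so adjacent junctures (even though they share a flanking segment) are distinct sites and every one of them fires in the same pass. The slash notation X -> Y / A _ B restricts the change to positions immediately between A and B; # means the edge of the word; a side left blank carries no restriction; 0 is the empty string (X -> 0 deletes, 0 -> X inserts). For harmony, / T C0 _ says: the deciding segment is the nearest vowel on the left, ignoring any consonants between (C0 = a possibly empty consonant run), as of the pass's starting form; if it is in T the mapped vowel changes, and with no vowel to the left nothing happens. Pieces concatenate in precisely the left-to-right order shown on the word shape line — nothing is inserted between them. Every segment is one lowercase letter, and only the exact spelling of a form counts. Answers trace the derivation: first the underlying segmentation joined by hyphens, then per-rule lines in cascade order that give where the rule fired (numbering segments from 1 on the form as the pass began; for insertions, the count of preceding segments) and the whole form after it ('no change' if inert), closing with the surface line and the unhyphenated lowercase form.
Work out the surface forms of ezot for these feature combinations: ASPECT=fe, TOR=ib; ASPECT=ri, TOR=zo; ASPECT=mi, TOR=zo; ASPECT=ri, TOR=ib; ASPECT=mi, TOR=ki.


cell ASPECT=fe, TOR=ib:
underlying: ezot-fa-ofi
1. e -> o, i -> u / B C0 _: fires at position(s) 9: ezotfaofu
2. e -> o, i -> u / B C0 _: no change
surface: ezotfaofu

cell ASPECT=ri, TOR=zo:
underlying: ezot-sed-le
1. e -> o, i -> u / B C0 _: fires at position(s) 6: ezotsodle
2. e -> o, i -> u / B C0 _: fires at position(s) 9: ezotsodlo
surface: ezotsodlo

cell ASPECT=mi, TOR=zo:
underlying: ezot-g-le
1. e -> o, i -> u / B C0 _: fires at position(s) 7: ezotglo
2. e -> o, i -> u / B C0 _: no change
surface: ezotglo

cell ASPECT=ri, TOR=ib:
underlying: ezot-sed-ofi
1. e -> o, i -> u / B C0 _: fires at position(s) 6, 10: ezotsodofu
2. e -> o, i -> u / B C0 _: no change
surface: ezotsodofu

cell ASPECT=mi, TOR=ki:
underlying: ezot-g-ge
1. e -> o, i -> u / B C0 _: fires at position(s) 7: ezotggo
2. e -> o, i -> u / B C0 _: no change
surface: ezotggo


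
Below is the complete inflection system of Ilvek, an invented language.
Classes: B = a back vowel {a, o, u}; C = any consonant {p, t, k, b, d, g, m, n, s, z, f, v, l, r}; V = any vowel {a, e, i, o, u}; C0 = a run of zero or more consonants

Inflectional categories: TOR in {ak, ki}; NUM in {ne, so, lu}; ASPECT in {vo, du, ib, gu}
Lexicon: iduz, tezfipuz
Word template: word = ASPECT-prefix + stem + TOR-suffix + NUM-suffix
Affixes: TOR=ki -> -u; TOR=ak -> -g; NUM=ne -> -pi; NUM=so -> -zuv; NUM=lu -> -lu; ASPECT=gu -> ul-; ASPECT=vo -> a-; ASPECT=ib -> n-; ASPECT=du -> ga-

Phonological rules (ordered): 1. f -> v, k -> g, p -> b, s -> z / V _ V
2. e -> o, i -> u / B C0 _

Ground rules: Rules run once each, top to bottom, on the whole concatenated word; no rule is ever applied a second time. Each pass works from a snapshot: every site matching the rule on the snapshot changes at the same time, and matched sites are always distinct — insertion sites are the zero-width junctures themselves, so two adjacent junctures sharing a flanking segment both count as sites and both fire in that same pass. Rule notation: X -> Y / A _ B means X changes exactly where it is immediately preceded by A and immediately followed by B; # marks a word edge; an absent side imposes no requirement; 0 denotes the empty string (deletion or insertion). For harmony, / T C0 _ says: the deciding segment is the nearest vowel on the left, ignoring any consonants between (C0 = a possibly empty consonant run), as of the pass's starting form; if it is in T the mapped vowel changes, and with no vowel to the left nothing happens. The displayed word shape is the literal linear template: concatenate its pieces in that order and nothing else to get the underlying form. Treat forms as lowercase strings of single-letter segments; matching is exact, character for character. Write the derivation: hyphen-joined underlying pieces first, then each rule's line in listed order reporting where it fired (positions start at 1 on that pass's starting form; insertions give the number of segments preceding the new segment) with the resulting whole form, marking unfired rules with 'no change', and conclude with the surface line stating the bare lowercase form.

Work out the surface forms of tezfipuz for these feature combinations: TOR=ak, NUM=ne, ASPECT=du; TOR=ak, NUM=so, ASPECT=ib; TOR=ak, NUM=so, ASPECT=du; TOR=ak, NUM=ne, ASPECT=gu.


cell TOR=ak, NUM=ne, ASPECT=du:
underlying: ga-tezfipuz-g-pi
1. f -> v, k -> g, p -> b, s -> z / V _ V: fires at position(s) 8: gatezfibuzgpi
2. e -> o, i -> u / B C0 _: fires at position(s) 4, 13: gatozfibuzgpu
surface: gatozfibuzgpu

cell TOR=ak, NUM=so, ASPECT=ib:
underlying: n-tezfipuz-g-zuv
1. f -> v, k -> g, p -> b, s -> z / V _ V: fires at position(s) 7: ntezfibuzgzuv
2. e -> o, i -> u / B C0 _: no change
surface: ntezfibuzgzuv

cell TOR=ak, NUM=so, ASPECT=du:
underlying: ga-tezfipuz-g-zuv
1. f -> v, k -> g, p -> b, s -> z / V _ V: fires at position(s) 8: gatezfibuzgzuv
2. e -> o, i -> u / B C0 _: fires at position(s) 4: gatozfibuzgzuv
surface: gatozfibuzgzuv

cell TOR=ak, NUM=ne, ASPECT=gu:
underlying: ul-tezfipuz-g-pi
1. f -> v, k -> g, p -> b, s -> z / V _ V: fires at position(s) 8: ultezfibuzgpi
2. e -> o, i -> u / B C0 _: fires at position(s) 4, 13: ultozfibuzgpu
surface: ultozfibuzgpu


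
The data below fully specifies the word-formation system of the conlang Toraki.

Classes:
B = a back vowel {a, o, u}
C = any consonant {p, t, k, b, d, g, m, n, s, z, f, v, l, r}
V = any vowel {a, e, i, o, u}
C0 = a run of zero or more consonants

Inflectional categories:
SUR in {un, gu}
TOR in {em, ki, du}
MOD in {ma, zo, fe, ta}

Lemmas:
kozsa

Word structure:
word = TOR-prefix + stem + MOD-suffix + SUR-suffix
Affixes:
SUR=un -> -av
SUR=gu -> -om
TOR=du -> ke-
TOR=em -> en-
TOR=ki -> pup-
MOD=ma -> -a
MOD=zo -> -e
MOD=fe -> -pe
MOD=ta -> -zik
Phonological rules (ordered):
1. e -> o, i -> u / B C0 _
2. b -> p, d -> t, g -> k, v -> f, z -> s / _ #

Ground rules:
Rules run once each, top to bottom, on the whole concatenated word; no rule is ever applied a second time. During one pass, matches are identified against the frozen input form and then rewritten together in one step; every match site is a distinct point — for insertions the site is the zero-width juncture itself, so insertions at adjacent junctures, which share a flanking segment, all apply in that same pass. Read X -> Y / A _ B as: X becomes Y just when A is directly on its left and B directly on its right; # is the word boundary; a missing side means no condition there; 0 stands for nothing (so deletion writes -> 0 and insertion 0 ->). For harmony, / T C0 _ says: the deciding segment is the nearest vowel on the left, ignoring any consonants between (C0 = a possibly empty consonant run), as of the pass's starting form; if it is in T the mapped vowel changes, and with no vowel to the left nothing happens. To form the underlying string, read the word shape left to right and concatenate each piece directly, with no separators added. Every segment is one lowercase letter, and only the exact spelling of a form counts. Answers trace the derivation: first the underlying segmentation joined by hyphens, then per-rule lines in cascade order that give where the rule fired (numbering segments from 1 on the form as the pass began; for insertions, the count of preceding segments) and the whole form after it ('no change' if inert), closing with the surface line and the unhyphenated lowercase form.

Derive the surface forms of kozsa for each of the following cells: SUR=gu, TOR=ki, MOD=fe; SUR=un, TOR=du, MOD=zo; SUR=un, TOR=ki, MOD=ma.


cell SUR=gu, TOR=ki, MOD=fe:
underlying: pup-kozsa-pe-om
1. e -> o, i -> u / B C0 _: fires at position(s) 10: pupkozsapoom
2. b -> p, d -> t, g -> k, v -> f, z -> s / _ #: no change
surface: pupkozsapoom

cell SUR=un, TOR=du, MOD=zo:
underlying: ke-kozsa-e-av
1. e -> o, i -> u / B C0 _: fires at position(s) 8: kekozsaoav
2. b -> p, d -> t, g -> k, v -> f, z -> s / _ #: fires at position(s) 10: kekozsaoaf
surface: kekozsaoaf

cell SUR=un, TOR=ki, MOD=ma:
underlying: pup-kozsa-a-av
1. e -> o, i -> u / B C0 _: no change
2. b -> p, d -> t, g -> k, v -> f, z -> s / _ #: fires at position(s) 11: pupkozsaaaf
surface: pupkozsaaaf


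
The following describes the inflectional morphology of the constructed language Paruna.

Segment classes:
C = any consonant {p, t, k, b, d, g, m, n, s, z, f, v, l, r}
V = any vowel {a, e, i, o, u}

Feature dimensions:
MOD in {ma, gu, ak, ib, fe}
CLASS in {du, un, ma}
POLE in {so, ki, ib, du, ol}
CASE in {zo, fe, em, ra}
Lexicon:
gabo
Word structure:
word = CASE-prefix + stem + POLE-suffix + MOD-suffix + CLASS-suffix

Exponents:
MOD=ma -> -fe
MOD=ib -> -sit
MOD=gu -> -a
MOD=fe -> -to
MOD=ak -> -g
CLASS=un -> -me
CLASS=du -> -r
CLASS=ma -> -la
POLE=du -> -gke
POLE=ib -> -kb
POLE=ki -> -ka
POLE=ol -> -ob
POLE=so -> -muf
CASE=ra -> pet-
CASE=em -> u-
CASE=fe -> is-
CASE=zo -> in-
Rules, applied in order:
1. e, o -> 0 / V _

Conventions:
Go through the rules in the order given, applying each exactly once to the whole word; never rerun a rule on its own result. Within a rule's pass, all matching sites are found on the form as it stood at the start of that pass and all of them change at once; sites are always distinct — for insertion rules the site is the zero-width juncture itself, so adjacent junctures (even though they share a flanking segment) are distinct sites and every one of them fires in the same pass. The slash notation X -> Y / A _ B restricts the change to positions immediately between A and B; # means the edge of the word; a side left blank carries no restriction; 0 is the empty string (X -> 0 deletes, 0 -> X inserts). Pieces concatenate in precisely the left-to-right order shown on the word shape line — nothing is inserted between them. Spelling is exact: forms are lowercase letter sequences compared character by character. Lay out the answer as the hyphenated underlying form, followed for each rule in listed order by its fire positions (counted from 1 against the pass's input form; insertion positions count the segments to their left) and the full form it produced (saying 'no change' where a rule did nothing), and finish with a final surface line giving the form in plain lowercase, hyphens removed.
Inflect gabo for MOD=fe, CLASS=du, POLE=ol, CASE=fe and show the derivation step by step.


underlying: is-gabo-ob-to-r
1. e, o -> 0 / V _: fires at position(s) 7: isgabobtor
surface: isgabobtor


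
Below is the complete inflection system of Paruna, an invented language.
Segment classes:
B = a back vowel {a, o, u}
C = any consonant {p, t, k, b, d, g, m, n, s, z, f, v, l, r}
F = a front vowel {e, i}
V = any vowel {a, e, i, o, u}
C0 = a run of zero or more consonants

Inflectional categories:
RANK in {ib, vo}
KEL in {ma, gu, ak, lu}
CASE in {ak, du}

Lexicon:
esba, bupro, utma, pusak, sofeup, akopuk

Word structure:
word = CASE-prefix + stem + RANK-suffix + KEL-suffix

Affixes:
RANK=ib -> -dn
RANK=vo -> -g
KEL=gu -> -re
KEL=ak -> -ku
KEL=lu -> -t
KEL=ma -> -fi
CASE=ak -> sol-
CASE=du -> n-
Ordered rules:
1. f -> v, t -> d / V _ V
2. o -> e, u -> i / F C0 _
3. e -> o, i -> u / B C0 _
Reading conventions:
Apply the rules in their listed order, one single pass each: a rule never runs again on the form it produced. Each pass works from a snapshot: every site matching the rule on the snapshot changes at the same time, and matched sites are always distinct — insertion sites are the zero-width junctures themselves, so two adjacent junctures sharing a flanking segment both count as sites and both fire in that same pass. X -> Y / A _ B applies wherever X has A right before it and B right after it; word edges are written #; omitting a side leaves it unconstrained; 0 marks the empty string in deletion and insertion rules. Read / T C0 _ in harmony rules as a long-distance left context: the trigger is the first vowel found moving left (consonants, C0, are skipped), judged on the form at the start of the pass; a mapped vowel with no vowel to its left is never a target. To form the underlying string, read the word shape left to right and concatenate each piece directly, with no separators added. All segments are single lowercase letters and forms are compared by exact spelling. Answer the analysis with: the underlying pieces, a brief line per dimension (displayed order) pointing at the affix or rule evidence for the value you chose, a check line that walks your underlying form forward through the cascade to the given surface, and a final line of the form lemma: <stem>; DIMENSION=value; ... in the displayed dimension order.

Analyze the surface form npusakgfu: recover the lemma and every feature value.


underlying: n-pusak-g-fi
RANK=vo - signalled by the affix -g
KEL=ma - signalled by the affix -fi
CASE=du - signalled by the affix n-
check: npusakgfi -> npusakgfi -> npusakgfi -> npusakgfu
lemma: pusak; RANK=vo; KEL=ma; CASE=du


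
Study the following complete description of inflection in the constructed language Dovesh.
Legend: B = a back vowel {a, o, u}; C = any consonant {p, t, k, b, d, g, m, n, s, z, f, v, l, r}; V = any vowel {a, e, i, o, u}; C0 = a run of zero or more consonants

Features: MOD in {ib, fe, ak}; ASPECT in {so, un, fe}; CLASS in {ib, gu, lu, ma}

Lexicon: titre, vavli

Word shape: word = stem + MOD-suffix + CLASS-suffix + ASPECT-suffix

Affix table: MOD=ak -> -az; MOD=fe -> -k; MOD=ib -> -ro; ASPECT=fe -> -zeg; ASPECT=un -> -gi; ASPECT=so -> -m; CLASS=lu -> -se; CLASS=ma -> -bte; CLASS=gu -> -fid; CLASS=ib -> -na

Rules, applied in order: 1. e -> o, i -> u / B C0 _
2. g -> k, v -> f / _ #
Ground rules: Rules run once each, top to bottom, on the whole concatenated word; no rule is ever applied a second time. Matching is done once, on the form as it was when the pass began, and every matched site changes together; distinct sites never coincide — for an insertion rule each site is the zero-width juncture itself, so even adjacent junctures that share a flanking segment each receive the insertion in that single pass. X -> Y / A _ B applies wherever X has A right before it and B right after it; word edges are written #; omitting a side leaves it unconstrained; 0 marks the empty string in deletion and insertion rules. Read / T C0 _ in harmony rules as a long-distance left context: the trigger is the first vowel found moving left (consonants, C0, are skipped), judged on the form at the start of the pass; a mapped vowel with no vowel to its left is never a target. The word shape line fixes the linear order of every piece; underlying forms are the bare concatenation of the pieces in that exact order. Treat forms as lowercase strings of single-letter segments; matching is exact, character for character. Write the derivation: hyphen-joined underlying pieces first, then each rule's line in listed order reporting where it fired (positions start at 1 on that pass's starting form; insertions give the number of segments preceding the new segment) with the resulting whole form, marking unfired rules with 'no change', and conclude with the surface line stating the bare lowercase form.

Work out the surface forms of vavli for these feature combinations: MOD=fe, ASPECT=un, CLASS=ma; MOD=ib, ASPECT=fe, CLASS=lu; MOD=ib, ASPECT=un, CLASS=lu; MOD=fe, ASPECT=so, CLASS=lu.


cell MOD=fe, ASPECT=un, CLASS=ma:
underlying: vavli-k-bte-gi
1. e -> o, i -> u / B C0 _: fires at position(s) 5: vavlukbtegi
2. g -> k, v -> f / _ #: no change
surface: vavlukbtegi

cell MOD=ib, ASPECT=fe, CLASS=lu:
underlying: vavli-ro-se-zeg
1. e -> o, i -> u / B C0 _: fires at position(s) 5, 9: vavlurosozeg
2. g -> k, v -> f / _ #: fires at position(s) 12: vavlurosozek
surface: vavlurosozek

cell MOD=ib, ASPECT=un, CLASS=lu:
underlying: vavli-ro-se-gi
1. e -> o, i -> u / B C0 _: fires at position(s) 5, 9: vavlurosogi
2. g -> k, v -> f / _ #: no change
surface: vavlurosogi

cell MOD=fe, ASPECT=so, CLASS=lu:
underlying: vavli-k-se-m
1. e -> o, i -> u / B C0 _: fires at position(s) 5: vavluksem
2. g -> k, v -> f / _ #: no change
surface: vavluksem


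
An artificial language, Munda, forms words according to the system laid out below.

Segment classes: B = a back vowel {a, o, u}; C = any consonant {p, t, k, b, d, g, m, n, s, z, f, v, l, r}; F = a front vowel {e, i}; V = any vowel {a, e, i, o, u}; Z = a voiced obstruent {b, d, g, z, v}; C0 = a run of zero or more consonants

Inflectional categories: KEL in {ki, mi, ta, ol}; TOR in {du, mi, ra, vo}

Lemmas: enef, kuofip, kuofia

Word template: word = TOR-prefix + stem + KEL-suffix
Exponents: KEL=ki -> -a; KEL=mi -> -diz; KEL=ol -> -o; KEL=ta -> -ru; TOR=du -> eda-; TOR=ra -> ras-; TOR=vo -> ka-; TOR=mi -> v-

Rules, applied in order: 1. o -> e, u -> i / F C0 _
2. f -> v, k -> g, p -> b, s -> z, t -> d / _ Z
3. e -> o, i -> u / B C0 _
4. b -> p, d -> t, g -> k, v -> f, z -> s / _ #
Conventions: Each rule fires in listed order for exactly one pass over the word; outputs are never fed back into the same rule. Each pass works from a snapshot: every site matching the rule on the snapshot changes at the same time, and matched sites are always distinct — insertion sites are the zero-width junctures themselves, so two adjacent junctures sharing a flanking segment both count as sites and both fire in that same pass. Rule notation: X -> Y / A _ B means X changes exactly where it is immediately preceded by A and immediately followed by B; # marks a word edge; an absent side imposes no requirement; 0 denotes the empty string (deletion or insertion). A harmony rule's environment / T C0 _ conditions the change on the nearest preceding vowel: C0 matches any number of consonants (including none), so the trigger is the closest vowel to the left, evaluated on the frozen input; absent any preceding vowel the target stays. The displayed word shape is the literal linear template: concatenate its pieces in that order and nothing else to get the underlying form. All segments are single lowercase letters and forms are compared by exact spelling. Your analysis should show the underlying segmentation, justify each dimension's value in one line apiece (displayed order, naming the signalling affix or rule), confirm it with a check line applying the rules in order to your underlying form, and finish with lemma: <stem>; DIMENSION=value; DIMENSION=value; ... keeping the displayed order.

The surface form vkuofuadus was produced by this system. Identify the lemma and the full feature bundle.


underlying: v-kuofia-diz
KEL=mi - signalled by the affix -diz
TOR=mi - signalled by the affix v-
check: vkuofiadiz -> vkuofiadiz -> vkuofiadiz -> vkuofuaduz -> vkuofuadus
lemma: kuofia; KEL=mi; TOR=mi
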